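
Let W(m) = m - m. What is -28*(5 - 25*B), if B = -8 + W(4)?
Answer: -5740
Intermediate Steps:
W(m) = 0
B = -8 (B = -8 + 0 = -8)
-28*(5 - 25*B) = -28*(5 - 25*(-8)) = -28*(5 + 200) = -28*205 = -5740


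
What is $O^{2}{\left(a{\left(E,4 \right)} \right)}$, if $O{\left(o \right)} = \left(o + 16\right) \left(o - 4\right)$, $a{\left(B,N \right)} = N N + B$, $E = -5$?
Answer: $35721$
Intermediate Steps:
$a{\left(B,N \right)} = B + N^{2}$ ($a{\left(B,N \right)} = N^{2} + B = B + N^{2}$)
$O{\left(o \right)} = \left(-4 + o\right) \left(16 + o\right)$ ($O{\left(o \right)} = \left(16 + o\right) \left(-4 + o\right) = \left(-4 + o\right) \left(16 + o\right)$)
$O^{2}{\left(a{\left(E,4 \right)} \right)} = \left(-64 + \left(-5 + 4^{2}\right)^{2} + 12 \left(-5 + 4^{2}\right)\right)^{2} = \left(-64 + \left(-5 + 16\right)^{2} + 12 \left(-5 + 16\right)\right)^{2} = \left(-64 + 11^{2} + 12 \cdot 11\right)^{2} = \left(-64 + 121 + 132\right)^{2} = 189^{2} = 35721$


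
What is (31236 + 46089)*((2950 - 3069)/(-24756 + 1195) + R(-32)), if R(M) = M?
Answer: -58290136725/23561 ≈ -2.4740e+6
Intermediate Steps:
(31236 + 46089)*((2950 - 3069)/(-24756 + 1195) + R(-32)) = (31236 + 46089)*((2950 - 3069)/(-24756 + 1195) - 32) = 77325*(-119/(-23561) - 32) = 77325*(-119*(-1/23561) - 32) = 77325*(119/23561 - 32) = 77325*(-753833/23561) = -58290136725/23561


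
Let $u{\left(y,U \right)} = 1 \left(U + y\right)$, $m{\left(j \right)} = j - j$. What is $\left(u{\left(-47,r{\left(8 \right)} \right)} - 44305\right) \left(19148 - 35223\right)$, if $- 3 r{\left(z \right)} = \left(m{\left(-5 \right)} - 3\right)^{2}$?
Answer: $713006625$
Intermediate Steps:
$m{\left(j \right)} = 0$
$r{\left(z \right)} = -3$ ($r{\left(z \right)} = - \frac{\left(0 - 3\right)^{2}}{3} = - \frac{\left(-3\right)^{2}}{3} = \left(- \frac{1}{3}\right) 9 = -3$)
$u{\left(y,U \right)} = U + y$
$\left(u{\left(-47,r{\left(8 \right)} \right)} - 44305\right) \left(19148 - 35223\right) = \left(\left(-3 - 47\right) - 44305\right) \left(19148 - 35223\right) = \left(-50 - 44305\right) \left(-16075\right) = \left(-44355\right) \left(-16075\right) = 713006625$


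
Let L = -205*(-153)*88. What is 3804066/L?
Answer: 211337/153340 ≈ 1.3782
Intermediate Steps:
L = 2760120 (L = 31365*88 = 2760120)
3804066/L = 3804066/2760120 = 3804066*(1/2760120) = 211337/153340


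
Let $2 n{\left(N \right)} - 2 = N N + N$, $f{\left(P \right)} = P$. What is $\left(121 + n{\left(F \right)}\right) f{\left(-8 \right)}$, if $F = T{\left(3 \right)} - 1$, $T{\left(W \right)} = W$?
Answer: $-1000$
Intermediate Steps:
$F = 2$ ($F = 3 - 1 = 2$)
$n{\left(N \right)} = 1 + \frac{N}{2} + \frac{N^{2}}{2}$ ($n{\left(N \right)} = 1 + \frac{N N + N}{2} = 1 + \frac{N^{2} + N}{2} = 1 + \frac{N + N^{2}}{2} = 1 + \left(\frac{N}{2} + \frac{N^{2}}{2}\right) = 1 + \frac{N}{2} + \frac{N^{2}}{2}$)
$\left(121 + n{\left(F \right)}\right) f{\left(-8 \right)} = \left(121 + \left(1 + \frac{1}{2} \cdot 2 + \frac{2^{2}}{2}\right)\right) \left(-8\right) = \left(121 + \left(1 + 1 + \frac{1}{2} \cdot 4\right)\right) \left(-8\right) = \left(121 + \left(1 + 1 + 2\right)\right) \left(-8\right) = \left(121 + 4\right) \left(-8\right) = 125 \left(-8\right) = -1000$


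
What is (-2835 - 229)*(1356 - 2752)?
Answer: 4277344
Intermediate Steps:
(-2835 - 229)*(1356 - 2752) = -3064*(-1396) = 4277344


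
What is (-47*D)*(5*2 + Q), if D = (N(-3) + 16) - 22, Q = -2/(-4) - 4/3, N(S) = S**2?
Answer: -2585/2 ≈ -1292.5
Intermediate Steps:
Q = -5/6 (Q = -2*(-1/4) - 4*1/3 = 1/2 - 4/3 = -5/6 ≈ -0.83333)
D = 3 (D = ((-3)**2 + 16) - 22 = (9 + 16) - 22 = 25 - 22 = 3)
(-47*D)*(5*2 + Q) = (-47*3)*(5*2 - 5/6) = -141*(10 - 5/6) = -141*55/6 = -2585/2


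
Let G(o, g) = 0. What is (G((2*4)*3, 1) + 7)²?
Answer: 49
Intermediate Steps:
(G((2*4)*3, 1) + 7)² = (0 + 7)² = 7² = 49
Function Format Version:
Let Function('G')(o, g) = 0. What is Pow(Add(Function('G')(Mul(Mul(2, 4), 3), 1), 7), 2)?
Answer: 49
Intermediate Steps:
Pow(Add(Function('G')(Mul(Mul(2, 4), 3), 1), 7), 2) = Pow(Add(0, 7), 2) = Pow(7, 2) = 49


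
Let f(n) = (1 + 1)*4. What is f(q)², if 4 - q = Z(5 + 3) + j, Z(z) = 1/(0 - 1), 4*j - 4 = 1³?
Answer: 64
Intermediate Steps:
j = 5/4 (j = 1 + (¼)*1³ = 1 + (¼)*1 = 1 + ¼ = 5/4 ≈ 1.2500)
Z(z) = -1 (Z(z) = 1/(-1) = -1)
q = 15/4 (q = 4 - (-1 + 5/4) = 4 - 1*¼ = 4 - ¼ = 15/4 ≈ 3.7500)
f(n) = 8 (f(n) = 2*4 = 8)
f(q)² = 8² = 64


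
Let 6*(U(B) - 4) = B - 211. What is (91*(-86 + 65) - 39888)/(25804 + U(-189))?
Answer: -125397/77224 ≈ -1.6238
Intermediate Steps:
U(B) = -187/6 + B/6 (U(B) = 4 + (B - 211)/6 = 4 + (-211 + B)/6 = 4 + (-211/6 + B/6) = -187/6 + B/6)
(91*(-86 + 65) - 39888)/(25804 + U(-189)) = (91*(-86 + 65) - 39888)/(25804 + (-187/6 + (1/6)*(-189))) = (91*(-21) - 39888)/(25804 + (-187/6 - 63/2)) = (-1911 - 39888)/(25804 - 188/3) = -41799/77224/3 = -41799*3/77224 = -125397/77224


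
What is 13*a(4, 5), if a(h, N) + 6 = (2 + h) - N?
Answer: -65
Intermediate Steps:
a(h, N) = -4 + h - N (a(h, N) = -6 + ((2 + h) - N) = -6 + (2 + h - N) = -4 + h - N)
13*a(4, 5) = 13*(-4 + 4 - 1*5) = 13*(-4 + 4 - 5) = 13*(-5) = -65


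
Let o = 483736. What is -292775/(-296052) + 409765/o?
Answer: 65734388795/35802752568 ≈ 1.8360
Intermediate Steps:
-292775/(-296052) + 409765/o = -292775/(-296052) + 409765/483736 = -292775*(-1/296052) + 409765*(1/483736) = 292775/296052 + 409765/483736 = 65734388795/35802752568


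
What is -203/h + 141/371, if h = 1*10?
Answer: -73903/3710 ≈ -19.920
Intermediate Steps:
h = 10
-203/h + 141/371 = -203/10 + 141/371 = -73903/3710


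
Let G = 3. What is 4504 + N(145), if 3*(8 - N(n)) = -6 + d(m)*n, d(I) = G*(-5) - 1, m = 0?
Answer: 15862/3 ≈ 5287.3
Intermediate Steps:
d(I) = -16 (d(I) = 3*(-5) - 1 = -15 - 1 = -16)
N(n) = 10 + 16*n/3 (N(n) = 8 - (-6 - 16*n)/3 = 8 + (2 + 16*n/3) = 10 + 16*n/3)
4504 + N(145) = 4504 + (10 + (16/3)*145) = 4504 + (10 + 2320/3) = 4504 + 2350/3 = 15862/3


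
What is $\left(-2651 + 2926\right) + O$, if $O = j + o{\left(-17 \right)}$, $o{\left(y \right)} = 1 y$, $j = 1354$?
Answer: $1612$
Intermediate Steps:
$o{\left(y \right)} = y$
$O = 1337$ ($O = 1354 - 17 = 1337$)
$\left(-2651 + 2926\right) + O = \left(-2651 + 2926\right) + 1337 = 275 + 1337 = 1612$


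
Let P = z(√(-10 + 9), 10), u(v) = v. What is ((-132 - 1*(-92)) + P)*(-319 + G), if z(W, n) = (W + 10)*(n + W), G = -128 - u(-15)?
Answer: -25488 - 8640*I ≈ -25488.0 - 8640.0*I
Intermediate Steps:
G = -113 (G = -128 - 1*(-15) = -128 + 15 = -113)
z(W, n) = (10 + W)*(W + n)
P = 99 + 20*I (P = (√(-10 + 9))² + 10*√(-10 + 9) + 10*10 + √(-10 + 9)*10 = (√(-1))² + 10*√(-1) + 100 + √(-1)*10 = I² + 10*I + 100 + I*10 = -1 + 10*I + 100 + 10*I = 99 + 20*I ≈ 99.0 + 20.0*I)
((-132 - 1*(-92)) + P)*(-319 + G) = ((-132 - 1*(-92)) + (99 + 20*I))*(-319 - 113) = ((-132 + 92) + (99 + 20*I))*(-432) = (-40 + (99 + 20*I))*(-432) = (59 + 20*I)*(-432) = -25488 - 8640*I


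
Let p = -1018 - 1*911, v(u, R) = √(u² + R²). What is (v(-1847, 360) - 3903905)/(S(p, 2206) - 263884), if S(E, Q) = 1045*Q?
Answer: -3903905/2041386 + √3541009/2041386 ≈ -1.9115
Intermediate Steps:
v(u, R) = √(R² + u²)
p = -1929 (p = -1018 - 911 = -1929)
(v(-1847, 360) - 3903905)/(S(p, 2206) - 263884) = (√(360² + (-1847)²) - 3903905)/(1045*2206 - 263884) = (√(129600 + 3411409) - 3903905)/(2305270 - 263884) = (√3541009 - 3903905)/2041386 = (-3903905 + √3541009)*(1/2041386) = -3903905/2041386 + √3541009/2041386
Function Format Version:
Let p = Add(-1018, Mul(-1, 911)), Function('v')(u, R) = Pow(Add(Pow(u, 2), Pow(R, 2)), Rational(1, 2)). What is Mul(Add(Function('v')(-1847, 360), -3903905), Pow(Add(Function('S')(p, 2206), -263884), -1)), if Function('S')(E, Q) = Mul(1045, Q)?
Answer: Add(Rational(-3903905, 2041386), Mul(Rational(1, 2041386), Pow(3541009, Rational(1, 2)))) ≈ -1.9115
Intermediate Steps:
Function('v')(u, R) = Pow(Add(Pow(R, 2), Pow(u, 2)), Rational(1, 2))
p = -1929 (p = Add(-1018, -911) = -1929)
Mul(Add(Function('v')(-1847, 360), -3903905), Pow(Add(Function('S')(p, 2206), -263884), -1)) = Mul(Add(Pow(Add(Pow(360, 2), Pow(-1847, 2)), Rational(1, 2)), -3903905), Pow(Add(Mul(1045, 2206), -263884), -1)) = Mul(Add(Pow(Add(129600, 3411409), Rational(1, 2)), -3903905), Pow(Add(2305270, -263884), -1)) = Mul(Add(Pow(3541009, Rational(1, 2)), -3903905), Pow(2041386, -1)) = Mul(Add(-3903905, Pow(3541009, Rational(1, 2))), Rational(1, 2041386)) = Add(Rational(-3903905, 2041386), Mul(Rational(1, 2041386), Pow(3541009, Rational(1, 2))))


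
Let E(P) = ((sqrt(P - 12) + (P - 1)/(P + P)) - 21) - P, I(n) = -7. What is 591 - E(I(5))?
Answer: 4231/7 - I*sqrt(19) ≈ 604.43 - 4.3589*I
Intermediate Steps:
E(P) = -21 + sqrt(-12 + P) - P + (-1 + P)/(2*P) (E(P) = ((sqrt(-12 + P) + (-1 + P)/((2*P))) - 21) - P = ((sqrt(-12 + P) + (-1 + P)*(1/(2*P))) - 21) - P = ((sqrt(-12 + P) + (-1 + P)/(2*P)) - 21) - P = (-21 + sqrt(-12 + P) + (-1 + P)/(2*P)) - P = -21 + sqrt(-12 + P) - P + (-1 + P)/(2*P))
591 - E(I(5)) = 591 - (-41/2 + sqrt(-12 - 7) - 1*(-7) - 1/2/(-7)) = 591 - (-41/2 + sqrt(-19) + 7 - 1/2*(-1/7)) = 591 - (-41/2 + I*sqrt(19) + 7 + 1/14) = 591 - (-94/7 + I*sqrt(19)) = 591 + (94/7 - I*sqrt(19)) = 4231/7 - I*sqrt(19)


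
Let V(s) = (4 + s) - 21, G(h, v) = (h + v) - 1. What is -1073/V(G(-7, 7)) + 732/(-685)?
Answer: 721829/12330 ≈ 58.542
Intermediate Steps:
G(h, v) = -1 + h + v
V(s) = -17 + s
-1073/V(G(-7, 7)) + 732/(-685) = -1073/(-17 + (-1 - 7 + 7)) + 732/(-685) = -1073/(-17 - 1) + 732*(-1/685) = -1073/(-18) - 732/685 = -1073*(-1/18) - 732/685 = 1073/18 - 732/685 = 721829/12330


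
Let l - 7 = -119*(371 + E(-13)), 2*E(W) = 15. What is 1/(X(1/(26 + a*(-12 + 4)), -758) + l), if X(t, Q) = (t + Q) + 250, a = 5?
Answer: -7/318798 ≈ -2.1957e-5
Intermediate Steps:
E(W) = 15/2 (E(W) = (½)*15 = 15/2)
l = -90069/2 (l = 7 - 119*(371 + 15/2) = 7 - 119*757/2 = 7 - 90083/2 = -90069/2 ≈ -45035.)
X(t, Q) = 250 + Q + t (X(t, Q) = (Q + t) + 250 = 250 + Q + t)
1/(X(1/(26 + a*(-12 + 4)), -758) + l) = 1/((250 - 758 + 1/(26 + 5*(-12 + 4))) - 90069/2) = 1/((250 - 758 + 1/(26 + 5*(-8))) - 90069/2) = 1/((250 - 758 + 1/(26 - 40)) - 90069/2) = 1/((250 - 758 + 1/(-14)) - 90069/2) = 1/((250 - 758 - 1/14) - 90069/2) = 1/(-7113/14 - 90069/2) = 1/(-318798/7) = -7/318798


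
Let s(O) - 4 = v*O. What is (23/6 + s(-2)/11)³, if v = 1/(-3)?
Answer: 22188041/287496 ≈ 77.177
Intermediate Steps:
v = -⅓ ≈ -0.33333
s(O) = 4 - O/3
(23/6 + s(-2)/11)³ = (23/6 + (4 - ⅓*(-2))/11)³ = (23*(⅙) + (4 + ⅔)*(1/11))³ = (23/6 + (14/3)*(1/11))³ = (23/6 + 14/33)³ = (281/66)³ = 22188041/287496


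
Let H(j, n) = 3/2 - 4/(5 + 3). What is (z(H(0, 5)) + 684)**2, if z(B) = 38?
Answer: 521284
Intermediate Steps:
H(j, n) = 1 (H(j, n) = 3*(1/2) - 4/8 = 3/2 - 4*1/8 = 3/2 - 1/2 = 1)
(z(H(0, 5)) + 684)**2 = (38 + 684)**2 = 722**2 = 521284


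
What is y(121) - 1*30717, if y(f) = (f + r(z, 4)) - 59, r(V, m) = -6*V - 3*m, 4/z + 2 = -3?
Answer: -153311/5 ≈ -30662.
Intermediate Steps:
z = -⅘ (z = 4/(-2 - 3) = 4/(-5) = 4*(-⅕) = -⅘ ≈ -0.80000)
y(f) = -331/5 + f (y(f) = (f + (-6*(-⅘) - 3*4)) - 59 = (f + (24/5 - 12)) - 59 = (f - 36/5) - 59 = (-36/5 + f) - 59 = -331/5 + f)
y(121) - 1*30717 = (-331/5 + 121) - 1*30717 = 274/5 - 30717 = -153311/5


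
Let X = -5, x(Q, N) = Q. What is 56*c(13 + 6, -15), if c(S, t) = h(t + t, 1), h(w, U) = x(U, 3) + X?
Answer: -224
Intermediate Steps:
h(w, U) = -5 + U (h(w, U) = U - 5 = -5 + U)
c(S, t) = -4 (c(S, t) = -5 + 1 = -4)
56*c(13 + 6, -15) = 56*(-4) = -224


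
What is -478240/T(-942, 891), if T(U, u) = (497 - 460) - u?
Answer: 560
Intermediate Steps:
T(U, u) = 37 - u
-478240/T(-942, 891) = -478240/(37 - 1*891) = -478240/(37 - 891) = -478240/(-854) = -478240*(-1/854) = 560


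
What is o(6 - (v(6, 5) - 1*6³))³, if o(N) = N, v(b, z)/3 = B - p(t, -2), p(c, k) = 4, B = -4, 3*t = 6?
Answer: 14886936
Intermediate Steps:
t = 2 (t = (⅓)*6 = 2)
v(b, z) = -24 (v(b, z) = 3*(-4 - 1*4) = 3*(-4 - 4) = 3*(-8) = -24)
o(6 - (v(6, 5) - 1*6³))³ = (6 - (-24 - 1*6³))³ = (6 - (-24 - 1*216))³ = (6 - (-24 - 216))³ = (6 - 1*(-240))³ = (6 + 240)³ = 246³ = 14886936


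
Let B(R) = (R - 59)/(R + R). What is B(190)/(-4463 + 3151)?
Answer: -131/498560 ≈ -0.00026276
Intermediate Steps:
B(R) = (-59 + R)/(2*R) (B(R) = (-59 + R)/((2*R)) = (-59 + R)*(1/(2*R)) = (-59 + R)/(2*R))
B(190)/(-4463 + 3151) = ((1/2)*(-59 + 190)/190)/(-4463 + 3151) = ((1/2)*(1/190)*131)/(-1312) = (131/380)*(-1/1312) = -131/498560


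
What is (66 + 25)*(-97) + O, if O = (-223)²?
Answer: 40902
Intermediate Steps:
O = 49729
(66 + 25)*(-97) + O = (66 + 25)*(-97) + 49729 = 91*(-97) + 49729 = -8827 + 49729 = 40902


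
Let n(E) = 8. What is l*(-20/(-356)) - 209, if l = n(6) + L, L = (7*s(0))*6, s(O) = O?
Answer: -18561/89 ≈ -208.55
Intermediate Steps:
L = 0 (L = (7*0)*6 = 0*6 = 0)
l = 8 (l = 8 + 0 = 8)
l*(-20/(-356)) - 209 = 8*(-20/(-356)) - 209 = 8*(-20*(-1/356)) - 209 = 8*(5/89) - 209 = 40/89 - 209 = -18561/89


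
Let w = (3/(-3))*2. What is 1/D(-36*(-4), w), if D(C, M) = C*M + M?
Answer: -1/290 ≈ -0.0034483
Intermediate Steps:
w = -2 (w = (3*(-1/3))*2 = -1*2 = -2)
D(C, M) = M + C*M
1/D(-36*(-4), w) = 1/(-2*(1 - 36*(-4))) = 1/(-2*(1 + 144)) = 1/(-2*145) = 1/(-290) = -1/290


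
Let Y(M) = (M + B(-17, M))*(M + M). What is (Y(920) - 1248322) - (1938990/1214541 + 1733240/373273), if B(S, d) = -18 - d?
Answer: -193650477181233472/151118454231 ≈ -1.2814e+6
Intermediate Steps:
Y(M) = -36*M (Y(M) = (M + (-18 - M))*(M + M) = -36*M)
(Y(920) - 1248322) - (1938990/1214541 + 1733240/373273) = (-36*920 - 1248322) - (1938990/1214541 + 1733240/373273) = (-33120 - 1248322) - (1938990*(1/1214541) + 1733240*(1/373273)) = -1281442 - (646330/404847 + 1733240/373273) = -1281442 - 1*942954552370/151118454231 = -1281442 - 942954552370/151118454231 = -193650477181233472/151118454231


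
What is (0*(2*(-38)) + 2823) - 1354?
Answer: 1469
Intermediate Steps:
(0*(2*(-38)) + 2823) - 1354 = (0*(-76) + 2823) - 1354 = (0 + 2823) - 1354 = 2823 - 1354 = 1469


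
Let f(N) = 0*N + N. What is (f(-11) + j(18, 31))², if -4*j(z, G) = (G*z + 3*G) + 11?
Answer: 124609/4 ≈ 31152.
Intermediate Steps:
j(z, G) = -11/4 - 3*G/4 - G*z/4 (j(z, G) = -((G*z + 3*G) + 11)/4 = -((3*G + G*z) + 11)/4 = -(11 + 3*G + G*z)/4 = -11/4 - 3*G/4 - G*z/4)
f(N) = N (f(N) = 0 + N = N)
(f(-11) + j(18, 31))² = (-11 + (-11/4 - ¾*31 - ¼*31*18))² = (-11 + (-11/4 - 93/4 - 279/2))² = (-11 - 331/2)² = (-353/2)² = 124609/4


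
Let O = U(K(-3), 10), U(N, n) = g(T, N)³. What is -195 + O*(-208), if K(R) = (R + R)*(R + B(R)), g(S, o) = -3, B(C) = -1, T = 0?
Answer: 5421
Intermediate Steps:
K(R) = 2*R*(-1 + R) (K(R) = (R + R)*(R - 1) = (2*R)*(-1 + R) = 2*R*(-1 + R))
U(N, n) = -27 (U(N, n) = (-3)³ = -27)
O = -27
-195 + O*(-208) = -195 - 27*(-208) = -195 + 5616 = 5421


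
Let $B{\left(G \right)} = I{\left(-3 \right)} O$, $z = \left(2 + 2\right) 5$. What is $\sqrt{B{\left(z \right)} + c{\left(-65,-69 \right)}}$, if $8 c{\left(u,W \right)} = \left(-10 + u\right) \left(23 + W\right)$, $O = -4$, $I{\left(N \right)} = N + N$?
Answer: $\frac{\sqrt{1821}}{2} \approx 21.337$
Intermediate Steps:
$I{\left(N \right)} = 2 N$
$c{\left(u,W \right)} = \frac{\left(-10 + u\right) \left(23 + W\right)}{8}$
$z = 20$ ($z = 4 \cdot 5 = 20$)
$B{\left(G \right)} = 24$ ($B{\left(G \right)} = 2 \left(-3\right) \left(-4\right) = \left(-6\right) \left(-4\right) = 24$)
$\sqrt{B{\left(z \right)} + c{\left(-65,-69 \right)}} = \sqrt{24 + \left(- \frac{115}{4} - - \frac{345}{4} + \frac{23}{8} \left(-65\right) + \frac{1}{8} \left(-69\right) \left(-65\right)\right)} = \sqrt{24 + \left(- \frac{115}{4} + \frac{345}{4} - \frac{1495}{8} + \frac{4485}{8}\right)} = \sqrt{24 + \frac{1725}{4}} = \sqrt{\frac{1821}{4}} = \frac{\sqrt{1821}}{2}$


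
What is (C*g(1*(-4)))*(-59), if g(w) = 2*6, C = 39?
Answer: -27612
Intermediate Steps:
g(w) = 12
(C*g(1*(-4)))*(-59) = (39*12)*(-59) = 468*(-59) = -27612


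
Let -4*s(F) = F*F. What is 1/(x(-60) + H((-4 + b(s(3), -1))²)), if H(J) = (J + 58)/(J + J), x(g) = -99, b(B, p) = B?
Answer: -1250/122197 ≈ -0.010229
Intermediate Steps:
s(F) = -F²/4 (s(F) = -F*F/4 = -F²/4)
H(J) = (58 + J)/(2*J) (H(J) = (58 + J)/((2*J)) = (58 + J)*(1/(2*J)) = (58 + J)/(2*J))
1/(x(-60) + H((-4 + b(s(3), -1))²)) = 1/(-99 + (58 + (-4 - ¼*3²)²)/(2*((-4 - ¼*3²)²))) = 1/(-99 + (58 + (-4 - ¼*9)²)/(2*((-4 - ¼*9)²))) = 1/(-99 + (58 + (-4 - 9/4)²)/(2*((-4 - 9/4)²))) = 1/(-99 + (58 + (-25/4)²)/(2*((-25/4)²))) = 1/(-99 + (58 + 625/16)/(2*(625/16))) = 1/(-99 + (½)*(16/625)*(1553/16)) = 1/(-99 + 1553/1250) = 1/(-122197/1250) = -1250/122197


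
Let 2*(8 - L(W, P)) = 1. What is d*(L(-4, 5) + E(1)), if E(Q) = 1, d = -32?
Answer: -272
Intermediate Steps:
L(W, P) = 15/2 (L(W, P) = 8 - ½*1 = 8 - ½ = 15/2)
d*(L(-4, 5) + E(1)) = -32*(15/2 + 1) = -32*17/2 = -272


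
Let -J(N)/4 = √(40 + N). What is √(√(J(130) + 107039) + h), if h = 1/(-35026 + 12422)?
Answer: √(-5651 + 127735204*√(107039 - 4*√170))/11302 ≈ 18.086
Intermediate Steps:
h = -1/22604 (h = 1/(-22604) = -1/22604 ≈ -4.4240e-5)
J(N) = -4*√(40 + N)
√(√(J(130) + 107039) + h) = √(√(-4*√(40 + 130) + 107039) - 1/22604) = √(√(-4*√170 + 107039) - 1/22604) = √(√(107039 - 4*√170) - 1/22604) = √(-1/22604 + √(107039 - 4*√170))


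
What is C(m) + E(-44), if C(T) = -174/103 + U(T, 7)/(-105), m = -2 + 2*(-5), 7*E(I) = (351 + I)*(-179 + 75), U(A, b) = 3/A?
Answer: -197388017/43260 ≈ -4562.8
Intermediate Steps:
E(I) = -36504/7 - 104*I/7 (E(I) = ((351 + I)*(-179 + 75))/7 = ((351 + I)*(-104))/7 = (-36504 - 104*I)/7 = -36504/7 - 104*I/7)
m = -12 (m = -2 - 10 = -12)
C(T) = -174/103 - 1/(35*T) (C(T) = -174/103 + (3/T)/(-105) = -174*1/103 + (3/T)*(-1/105) = -174/103 - 1/(35*T))
C(m) + E(-44) = (1/3605)*(-103 - 6090*(-12))/(-12) + (-36504/7 - 104/7*(-44)) = (1/3605)*(-1/12)*(-103 + 73080) + (-36504/7 + 4576/7) = (1/3605)*(-1/12)*72977 - 31928/7 = -72977/43260 - 31928/7 = -197388017/43260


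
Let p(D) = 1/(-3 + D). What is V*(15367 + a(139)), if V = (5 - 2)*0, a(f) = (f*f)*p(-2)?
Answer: 0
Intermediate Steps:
a(f) = -f²/5 (a(f) = (f*f)/(-3 - 2) = f²/(-5) = f²*(-⅕) = -f²/5)
V = 0 (V = 3*0 = 0)
V*(15367 + a(139)) = 0*(15367 - ⅕*139²) = 0*(15367 - ⅕*19321) = 0*(15367 - 19321/5) = 0*(57514/5) = 0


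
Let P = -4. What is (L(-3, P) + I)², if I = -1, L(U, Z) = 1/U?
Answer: 16/9 ≈ 1.7778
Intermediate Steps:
(L(-3, P) + I)² = (1/(-3) - 1)² = (-⅓ - 1)² = (-4/3)² = 16/9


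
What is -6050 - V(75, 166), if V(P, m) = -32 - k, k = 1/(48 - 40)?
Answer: -48143/8 ≈ -6017.9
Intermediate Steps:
k = 1/8 ≈ 0.12500
V(P, m) = -257/8 (V(P, m) = -32 - 1*1/8 = -32 - 1/8 = -257/8)
-6050 - V(75, 166) = -6050 - 1*(-257/8) = -6050 + 257/8 = -48143/8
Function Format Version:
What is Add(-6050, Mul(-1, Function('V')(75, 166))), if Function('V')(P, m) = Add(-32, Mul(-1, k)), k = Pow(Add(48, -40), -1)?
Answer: Rational(-48143, 8) ≈ -6017.9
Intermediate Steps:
k = Rational(1, 8) (k = Pow(8, -1) = Rational(1, 8) ≈ 0.12500)
Function('V')(P, m) = Rational(-257, 8) (Function('V')(P, m) = Add(-32, Mul(-1, Rational(1, 8))) = Add(-32, Rational(-1, 8)) = Rational(-257, 8))
Add(-6050, Mul(-1, Function('V')(75, 166))) = Add(-6050, Mul(-1, Rational(-257, 8))) = Add(-6050, Rational(257, 8)) = Rational(-48143, 8)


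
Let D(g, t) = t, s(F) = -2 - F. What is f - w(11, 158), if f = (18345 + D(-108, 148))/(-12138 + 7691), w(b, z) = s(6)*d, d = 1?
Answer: 17083/4447 ≈ 3.8415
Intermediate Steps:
w(b, z) = -8 (w(b, z) = (-2 - 1*6)*1 = (-2 - 6)*1 = -8*1 = -8)
f = -18493/4447 (f = (18345 + 148)/(-12138 + 7691) = 18493/(-4447) = 18493*(-1/4447) = -18493/4447 ≈ -4.1585)
f - w(11, 158) = -18493/4447 - 1*(-8) = -18493/4447 + 8 = 17083/4447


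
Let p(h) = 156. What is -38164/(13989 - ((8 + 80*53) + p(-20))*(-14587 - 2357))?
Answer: -5452/10662195 ≈ -0.00051134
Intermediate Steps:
-38164/(13989 - ((8 + 80*53) + p(-20))*(-14587 - 2357)) = -38164/(13989 - ((8 + 80*53) + 156)*(-14587 - 2357)) = -38164/(13989 - ((8 + 4240) + 156)*(-16944)) = -38164/(13989 - (4248 + 156)*(-16944)) = -38164/(13989 - 4404*(-16944)) = -38164/(13989 - 1*(-74621376)) = -38164/(13989 + 74621376) = -38164/74635365 = -38164*1/74635365 = -5452/10662195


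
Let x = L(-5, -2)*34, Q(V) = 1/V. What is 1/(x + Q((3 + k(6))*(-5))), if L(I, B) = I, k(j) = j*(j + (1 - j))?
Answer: -45/7651 ≈ -0.0058816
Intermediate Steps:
k(j) = j (k(j) = j*1 = j)
x = -170 (x = -5*34 = -170)
1/(x + Q((3 + k(6))*(-5))) = 1/(-170 + 1/((3 + 6)*(-5))) = 1/(-170 + 1/(9*(-5))) = 1/(-170 + 1/(-45)) = 1/(-170 - 1/45) = 1/(-7651/45) = -45/7651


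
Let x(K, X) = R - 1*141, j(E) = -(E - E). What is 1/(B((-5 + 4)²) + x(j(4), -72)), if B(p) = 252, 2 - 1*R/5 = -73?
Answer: 1/486 ≈ 0.0020576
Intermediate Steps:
R = 375 (R = 10 - 5*(-73) = 10 + 365 = 375)
j(E) = 0 (j(E) = -1*0 = 0)
x(K, X) = 234 (x(K, X) = 375 - 1*141 = 375 - 141 = 234)
1/(B((-5 + 4)²) + x(j(4), -72)) = 1/(252 + 234) = 1/486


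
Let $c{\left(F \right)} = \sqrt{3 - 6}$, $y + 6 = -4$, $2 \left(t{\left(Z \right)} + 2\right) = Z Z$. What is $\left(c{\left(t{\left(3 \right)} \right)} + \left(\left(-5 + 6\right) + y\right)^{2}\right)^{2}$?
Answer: $\left(81 + i \sqrt{3}\right)^{2} \approx 6558.0 + 280.59 i$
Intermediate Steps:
$t{\left(Z \right)} = -2 + \frac{Z^{2}}{2}$ ($t{\left(Z \right)} = -2 + \frac{Z Z}{2} = -2 + \frac{Z^{2}}{2}$)
$y = -10$ ($y = -6 - 4 = -10$)
$c{\left(F \right)} = i \sqrt{3}$ ($c{\left(F \right)} = \sqrt{-3} = i \sqrt{3}$)
$\left(c{\left(t{\left(3 \right)} \right)} + \left(\left(-5 + 6\right) + y\right)^{2}\right)^{2} = \left(i \sqrt{3} + \left(\left(-5 + 6\right) - 10\right)^{2}\right)^{2} = \left(i \sqrt{3} + \left(1 - 10\right)^{2}\right)^{2} = \left(i \sqrt{3} + \left(-9\right)^{2}\right)^{2} = \left(i \sqrt{3} + 81\right)^{2} = \left(81 + i \sqrt{3}\right)^{2}$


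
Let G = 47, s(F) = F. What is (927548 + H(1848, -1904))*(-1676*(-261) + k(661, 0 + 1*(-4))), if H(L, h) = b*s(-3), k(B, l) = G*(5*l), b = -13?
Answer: 404888015152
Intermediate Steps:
k(B, l) = 235*l (k(B, l) = 47*(5*l) = 235*l)
H(L, h) = 39 (H(L, h) = -13*(-3) = 39)
(927548 + H(1848, -1904))*(-1676*(-261) + k(661, 0 + 1*(-4))) = (927548 + 39)*(-1676*(-261) + 235*(0 + 1*(-4))) = 927587*(437436 + 235*(0 - 4)) = 927587*(437436 + 235*(-4)) = 927587*(437436 - 940) = 927587*436496 = 404888015152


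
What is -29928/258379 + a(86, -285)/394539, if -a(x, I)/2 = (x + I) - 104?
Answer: -3883728506/33980197427 ≈ -0.11429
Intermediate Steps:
a(x, I) = 208 - 2*I - 2*x (a(x, I) = -2*((x + I) - 104) = -2*((I + x) - 104) = -2*(-104 + I + x) = 208 - 2*I - 2*x)
-29928/258379 + a(86, -285)/394539 = -29928/258379 + (208 - 2*(-285) - 2*86)/394539 = -29928*1/258379 + (208 + 570 - 172)*(1/394539) = -29928/258379 + 606*(1/394539) = -29928/258379 + 202/131513 = -3883728506/33980197427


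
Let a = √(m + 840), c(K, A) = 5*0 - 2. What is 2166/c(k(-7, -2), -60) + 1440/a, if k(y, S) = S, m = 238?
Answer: -1083 + 720*√22/77 ≈ -1039.1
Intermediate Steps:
c(K, A) = -2 (c(K, A) = 0 - 2 = -2)
a = 7*√22 (a = √(238 + 840) = √1078 = 7*√22 ≈ 32.833)
2166/c(k(-7, -2), -60) + 1440/a = 2166/(-2) + 1440/((7*√22)) = 2166*(-½) + 1440*(√22/154) = -1083 + 720*√22/77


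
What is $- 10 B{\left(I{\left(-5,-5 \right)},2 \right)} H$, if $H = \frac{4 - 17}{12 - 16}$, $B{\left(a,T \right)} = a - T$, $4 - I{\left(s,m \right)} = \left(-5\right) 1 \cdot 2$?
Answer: $-390$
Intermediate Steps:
$I{\left(s,m \right)} = 14$ ($I{\left(s,m \right)} = 4 - \left(-5\right) 1 \cdot 2 = 4 - \left(-5\right) 2 = 4 - -10 = 4 + 10 = 14$)
$H = \frac{13}{4}$ ($H = - \frac{13}{12 - 16} = - \frac{13}{-4} = \left(-13\right) \left(- \frac{1}{4}\right) = \frac{13}{4} \approx 3.25$)
$- 10 B{\left(I{\left(-5,-5 \right)},2 \right)} H = - 10 \left(14 - 2\right) \frac{13}{4} = \left(-10\right) 12 \cdot \frac{13}{4} = \left(-120\right) \frac{13}{4} = -390$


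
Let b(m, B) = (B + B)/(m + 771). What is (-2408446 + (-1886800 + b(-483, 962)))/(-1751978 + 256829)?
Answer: 309257231/107650728 ≈ 2.8728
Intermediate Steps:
b(m, B) = 2*B/(771 + m) (b(m, B) = (2*B)/(771 + m) = 2*B/(771 + m))
(-2408446 + (-1886800 + b(-483, 962)))/(-1751978 + 256829) = (-2408446 + (-1886800 + 2*962/(771 - 483)))/(-1751978 + 256829) = (-2408446 + (-1886800 + 2*962/288))/(-1495149) = (-2408446 + (-1886800 + 2*962*(1/288)))*(-1/1495149) = (-2408446 + (-1886800 + 481/72))*(-1/1495149) = (-2408446 - 135849119/72)*(-1/1495149) = -309257231/72*(-1/1495149) = 309257231/107650728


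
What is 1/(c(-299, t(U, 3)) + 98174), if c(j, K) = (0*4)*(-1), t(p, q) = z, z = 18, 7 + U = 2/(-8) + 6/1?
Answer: 1/98174 ≈ 1.0186e-5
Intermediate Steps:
U = -5/4 (U = -7 + (2/(-8) + 6/1) = -7 + (2*(-⅛) + 6*1) = -7 + (-¼ + 6) = -7 + 23/4 = -5/4 ≈ -1.2500)
t(p, q) = 18
c(j, K) = 0 (c(j, K) = 0*(-1) = 0)
1/(c(-299, t(U, 3)) + 98174) = 1/(0 + 98174) = 1/98174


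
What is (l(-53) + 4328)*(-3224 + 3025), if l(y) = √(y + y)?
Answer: -861272 - 199*I*√106 ≈ -8.6127e+5 - 2048.8*I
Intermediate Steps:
l(y) = √2*√y (l(y) = √(2*y) = √2*√y)
(l(-53) + 4328)*(-3224 + 3025) = (√2*√(-53) + 4328)*(-3224 + 3025) = (√2*(I*√53) + 4328)*(-199) = (I*√106 + 4328)*(-199) = (4328 + I*√106)*(-199) = -861272 - 199*I*√106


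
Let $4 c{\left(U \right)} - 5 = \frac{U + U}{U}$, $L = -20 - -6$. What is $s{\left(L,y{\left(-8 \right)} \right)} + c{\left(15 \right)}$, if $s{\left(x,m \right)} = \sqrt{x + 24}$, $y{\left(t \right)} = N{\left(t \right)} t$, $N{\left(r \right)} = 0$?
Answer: $\frac{7}{4} + \sqrt{10} \approx 4.9123$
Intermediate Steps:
$L = -14$ ($L = -20 + 6 = -14$)
$y{\left(t \right)} = 0$ ($y{\left(t \right)} = 0 t = 0$)
$s{\left(x,m \right)} = \sqrt{24 + x}$
$c{\left(U \right)} = \frac{7}{4}$ ($c{\left(U \right)} = \frac{5}{4} + \frac{\left(U + U\right) \frac{1}{U}}{4} = \frac{5}{4} + \frac{2 U \frac{1}{U}}{4} = \frac{5}{4} + \frac{1}{4} \cdot 2 = \frac{5}{4} + \frac{1}{2} = \frac{7}{4}$)
$s{\left(L,y{\left(-8 \right)} \right)} + c{\left(15 \right)} = \sqrt{24 - 14} + \frac{7}{4} = \sqrt{10} + \frac{7}{4} = \frac{7}{4} + \sqrt{10}$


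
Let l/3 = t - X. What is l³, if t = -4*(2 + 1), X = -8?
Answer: -1728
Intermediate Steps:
t = -12 (t = -4*3 = -12)
l = -12 (l = 3*(-12 - 1*(-8)) = 3*(-12 + 8) = 3*(-4) = -12)
l³ = (-12)³ = -1728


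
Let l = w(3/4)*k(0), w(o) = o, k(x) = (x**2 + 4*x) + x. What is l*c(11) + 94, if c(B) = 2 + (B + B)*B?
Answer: 94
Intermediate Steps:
k(x) = x**2 + 5*x
c(B) = 2 + 2*B**2 (c(B) = 2 + (2*B)*B = 2 + 2*B**2)
l = 0 (l = (3/4)*(0*(5 + 0)) = (3*(1/4))*(0*5) = (3/4)*0 = 0)
l*c(11) + 94 = 0*(2 + 2*11**2) + 94 = 0*(2 + 2*121) + 94 = 0*(2 + 242) + 94 = 0*244 + 94 = 0 + 94 = 94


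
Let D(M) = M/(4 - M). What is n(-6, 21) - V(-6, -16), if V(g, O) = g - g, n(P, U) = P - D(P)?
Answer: -27/5 ≈ -5.4000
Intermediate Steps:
n(P, U) = P + P/(-4 + P) (n(P, U) = P - (-1)*P/(-4 + P) = P + P/(-4 + P))
V(g, O) = 0
n(-6, 21) - V(-6, -16) = -6*(-3 - 6)/(-4 - 6) - 1*0 = -6*(-9)/(-10) + 0 = -6*(-⅒)*(-9) + 0 = -27/5 + 0 = -27/5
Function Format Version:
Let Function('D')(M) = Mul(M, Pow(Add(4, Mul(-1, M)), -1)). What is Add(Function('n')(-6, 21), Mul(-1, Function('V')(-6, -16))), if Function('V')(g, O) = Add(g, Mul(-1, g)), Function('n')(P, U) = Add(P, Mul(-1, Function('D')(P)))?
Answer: Rational(-27, 5) ≈ -5.4000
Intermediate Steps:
Function('n')(P, U) = Add(P, Mul(P, Pow(Add(-4, P), -1))) (Function('n')(P, U) = Add(P, Mul(-1, Mul(-1, P, Pow(Add(-4, P), -1)))) = Add(P, Mul(P, Pow(Add(-4, P), -1))))
Function('V')(g, O) = 0
Add(Function('n')(-6, 21), Mul(-1, Function('V')(-6, -16))) = Add(Mul(-6, Pow(Add(-4, -6), -1), Add(-3, -6)), Mul(-1, 0)) = Add(Mul(-6, Pow(-10, -1), -9), 0) = Add(Mul(-6, Rational(-1, 10), -9), 0) = Add(Rational(-27, 5), 0) = Rational(-27, 5)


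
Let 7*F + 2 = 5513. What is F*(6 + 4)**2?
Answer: 551100/7 ≈ 78729.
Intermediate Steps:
F = 5511/7 (F = -2/7 + (1/7)*5513 = -2/7 + 5513/7 = 5511/7 ≈ 787.29)
F*(6 + 4)**2 = 5511*(6 + 4)**2/7 = (5511/7)*10**2 = (5511/7)*100 = 551100/7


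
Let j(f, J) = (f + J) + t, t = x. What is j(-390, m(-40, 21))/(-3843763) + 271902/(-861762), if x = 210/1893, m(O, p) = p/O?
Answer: -399553178443733/1266745460512840 ≈ -0.31542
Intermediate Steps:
x = 70/631 (x = 210*(1/1893) = 70/631 ≈ 0.11093)
t = 70/631 ≈ 0.11093
j(f, J) = 70/631 + J + f (j(f, J) = (f + J) + 70/631 = (J + f) + 70/631 = 70/631 + J + f)
j(-390, m(-40, 21))/(-3843763) + 271902/(-861762) = (70/631 + 21/(-40) - 390)/(-3843763) + 271902/(-861762) = (70/631 + 21*(-1/40) - 390)*(-1/3843763) + 271902*(-1/861762) = (70/631 - 21/40 - 390)*(-1/3843763) - 45317/143627 = -9854051/25240*(-1/3843763) - 45317/143627 = 9854051/97016578120 - 45317/143627 = -399553178443733/1266745460512840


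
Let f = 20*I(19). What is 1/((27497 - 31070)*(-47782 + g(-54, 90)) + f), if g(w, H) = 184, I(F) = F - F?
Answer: 1/170067654 ≈ 5.8800e-9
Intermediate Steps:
I(F) = 0
f = 0 (f = 20*0 = 0)
1/((27497 - 31070)*(-47782 + g(-54, 90)) + f) = 1/((27497 - 31070)*(-47782 + 184) + 0) = 1/(-3573*(-47598) + 0) = 1/(170067654 + 0) = 1/170067654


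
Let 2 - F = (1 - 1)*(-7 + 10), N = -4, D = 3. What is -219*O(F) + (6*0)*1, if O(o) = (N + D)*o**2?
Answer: 876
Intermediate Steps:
F = 2 (F = 2 - (1 - 1)*(-7 + 10) = 2 - 0*3 = 2 - 1*0 = 2 + 0 = 2)
O(o) = -o**2 (O(o) = (-4 + 3)*o**2 = -o**2)
-219*O(F) + (6*0)*1 = -(-219)*2**2 + (6*0)*1 = -(-219)*4 + 0*1 = -219*(-4) + 0 = 876 + 0 = 876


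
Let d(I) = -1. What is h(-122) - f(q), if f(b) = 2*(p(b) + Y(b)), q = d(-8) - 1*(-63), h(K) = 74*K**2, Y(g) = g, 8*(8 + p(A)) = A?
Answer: 2202585/2 ≈ 1.1013e+6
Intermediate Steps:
p(A) = -8 + A/8
q = 62 (q = -1 - 1*(-63) = -1 + 63 = 62)
f(b) = -16 + 9*b/4 (f(b) = 2*((-8 + b/8) + b) = 2*(-8 + 9*b/8) = -16 + 9*b/4)
h(-122) - f(q) = 74*(-122)**2 - (-16 + (9/4)*62) = 74*14884 - (-16 + 279/2) = 1101416 - 1*247/2 = 1101416 - 247/2 = 2202585/2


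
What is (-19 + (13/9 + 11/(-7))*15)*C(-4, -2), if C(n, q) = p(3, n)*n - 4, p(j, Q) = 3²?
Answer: 17560/21 ≈ 836.19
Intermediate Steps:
p(j, Q) = 9
C(n, q) = -4 + 9*n (C(n, q) = 9*n - 4 = -4 + 9*n)
(-19 + (13/9 + 11/(-7))*15)*C(-4, -2) = (-19 + (13/9 + 11/(-7))*15)*(-4 + 9*(-4)) = (-19 + (13*(⅑) + 11*(-⅐))*15)*(-4 - 36) = (-19 + (13/9 - 11/7)*15)*(-40) = (-19 - 8/63*15)*(-40) = (-19 - 40/21)*(-40) = -439/21*(-40) = 17560/21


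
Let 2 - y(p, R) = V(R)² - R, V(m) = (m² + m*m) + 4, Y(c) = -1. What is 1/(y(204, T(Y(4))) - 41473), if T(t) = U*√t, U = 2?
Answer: -41487/1721171173 - 2*I/1721171173 ≈ -2.4104e-5 - 1.162e-9*I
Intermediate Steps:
V(m) = 4 + 2*m² (V(m) = (m² + m²) + 4 = 2*m² + 4 = 4 + 2*m²)
T(t) = 2*√t
y(p, R) = 2 + R - (4 + 2*R²)² (y(p, R) = 2 - ((4 + 2*R²)² - R) = 2 + (R - (4 + 2*R²)²) = 2 + R - (4 + 2*R²)²)
1/(y(204, T(Y(4))) - 41473) = 1/((2 + 2*√(-1) - 4*(2 + (2*√(-1))²)²) - 41473) = 1/((2 + 2*I - 4*(2 + (2*I)²)²) - 41473) = 1/((2 + 2*I - 4*(2 - 4)²) - 41473) = 1/((2 + 2*I - 4*(-2)²) - 41473) = 1/((2 + 2*I - 4*4) - 41473) = 1/((2 + 2*I - 16) - 41473) = 1/((-14 + 2*I) - 41473) = 1/(-41487 + 2*I) = (-41487 - 2*I)/1721171173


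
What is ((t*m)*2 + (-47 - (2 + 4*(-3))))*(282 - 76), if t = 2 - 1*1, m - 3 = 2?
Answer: -5562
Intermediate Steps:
m = 5 (m = 3 + 2 = 5)
t = 1 (t = 2 - 1 = 1)
((t*m)*2 + (-47 - (2 + 4*(-3))))*(282 - 76) = ((1*5)*2 + (-47 - (2 + 4*(-3))))*(282 - 76) = (5*2 + (-47 - (2 - 12)))*206 = (10 + (-47 - 1*(-10)))*206 = (10 + (-47 + 10))*206 = (10 - 37)*206 = -27*206 = -5562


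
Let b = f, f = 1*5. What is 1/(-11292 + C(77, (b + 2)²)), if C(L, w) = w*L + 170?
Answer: -1/7349 ≈ -0.00013607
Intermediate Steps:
f = 5
b = 5
C(L, w) = 170 + L*w (C(L, w) = L*w + 170 = 170 + L*w)
1/(-11292 + C(77, (b + 2)²)) = 1/(-11292 + (170 + 77*(5 + 2)²)) = 1/(-11292 + (170 + 77*7²)) = 1/(-11292 + (170 + 77*49)) = 1/(-11292 + (170 + 3773)) = 1/(-11292 + 3943) = 1/(-7349) = -1/7349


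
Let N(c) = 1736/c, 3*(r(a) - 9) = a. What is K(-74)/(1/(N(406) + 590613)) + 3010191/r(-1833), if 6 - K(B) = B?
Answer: 824792416621/17458 ≈ 4.7244e+7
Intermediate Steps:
r(a) = 9 + a/3
K(B) = 6 - B
K(-74)/(1/(N(406) + 590613)) + 3010191/r(-1833) = (6 - 1*(-74))/(1/(1736/406 + 590613)) + 3010191/(9 + (⅓)*(-1833)) = (6 + 74)/(1/(1736*(1/406) + 590613)) + 3010191/(9 - 611) = 80/(1/(124/29 + 590613)) + 3010191/(-602) = 80/(1/(17127901/29)) + 3010191*(-1/602) = 80/(29/17127901) - 3010191/602 = 80*(17127901/29) - 3010191/602 = 1370232080/29 - 3010191/602 = 824792416621/17458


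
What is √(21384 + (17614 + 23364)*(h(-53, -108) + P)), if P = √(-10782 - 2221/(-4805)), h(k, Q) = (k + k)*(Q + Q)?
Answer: √(22541544469800 + 6351590*I*√259026445)/155 ≈ 30631.0 + 69.454*I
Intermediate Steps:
h(k, Q) = 4*Q*k (h(k, Q) = (2*k)*(2*Q) = 4*Q*k)
P = I*√259026445/155 (P = √(-10782 - 2221*(-1/4805)) = √(-10782 + 2221/4805) = √(-51805289/4805) = I*√259026445/155 ≈ 103.83*I)
√(21384 + (17614 + 23364)*(h(-53, -108) + P)) = √(21384 + (17614 + 23364)*(4*(-108)*(-53) + I*√259026445/155)) = √(21384 + 40978*(22896 + I*√259026445/155)) = √(21384 + (938232288 + 40978*I*√259026445/155)) = √(938253672 + 40978*I*√259026445/155)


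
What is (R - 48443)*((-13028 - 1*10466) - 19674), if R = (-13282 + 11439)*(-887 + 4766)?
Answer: 310699089920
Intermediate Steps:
R = -7148997 (R = -1843*3879 = -7148997)
(R - 48443)*((-13028 - 1*10466) - 19674) = (-7148997 - 48443)*((-13028 - 1*10466) - 19674) = -7197440*((-13028 - 10466) - 19674) = -7197440*(-23494 - 19674) = -7197440*(-43168) = 310699089920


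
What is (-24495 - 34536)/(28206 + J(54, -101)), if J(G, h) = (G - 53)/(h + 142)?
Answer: -2420271/1156447 ≈ -2.0928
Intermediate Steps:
J(G, h) = (-53 + G)/(142 + h)
(-24495 - 34536)/(28206 + J(54, -101)) = (-24495 - 34536)/(28206 + (-53 + 54)/(142 - 101)) = -59031/(28206 + 1/41) = -59031/1156447/41 = -59031*41/1156447 = -2420271/1156447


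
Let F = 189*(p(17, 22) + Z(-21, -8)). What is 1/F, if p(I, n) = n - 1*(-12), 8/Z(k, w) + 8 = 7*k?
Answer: 155/994518 ≈ 0.00015585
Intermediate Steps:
Z(k, w) = 8/(-8 + 7*k)
p(I, n) = 12 + n (p(I, n) = n + 12 = 12 + n)
F = 994518/155 (F = 189*((12 + 22) + 8/(-8 + 7*(-21))) = 189*(34 + 8/(-8 - 147)) = 189*(34 + 8/(-155)) = 189*(34 + 8*(-1/155)) = 189*(34 - 8/155) = 189*(5262/155) = 994518/155 ≈ 6416.2)
1/F = 1/(994518/155) = 155/994518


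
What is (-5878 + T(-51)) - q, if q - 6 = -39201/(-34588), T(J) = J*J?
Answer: -113591605/34588 ≈ -3284.1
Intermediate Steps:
T(J) = J**2
q = 246729/34588 (q = 6 - 39201/(-34588) = 6 - 39201*(-1/34588) = 6 + 39201/34588 = 246729/34588 ≈ 7.1334)
(-5878 + T(-51)) - q = (-5878 + (-51)**2) - 1*246729/34588 = (-5878 + 2601) - 246729/34588 = -3277 - 246729/34588 = -113591605/34588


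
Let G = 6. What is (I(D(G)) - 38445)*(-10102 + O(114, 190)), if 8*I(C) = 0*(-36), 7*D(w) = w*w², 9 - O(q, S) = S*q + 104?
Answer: 1224742365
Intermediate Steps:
O(q, S) = -95 - S*q (O(q, S) = 9 - (S*q + 104) = 9 - (104 + S*q) = 9 + (-104 - S*q) = -95 - S*q)
D(w) = w³/7 (D(w) = (w*w²)/7 = w³/7)
I(C) = 0 (I(C) = (0*(-36))/8 = (⅛)*0 = 0)
(I(D(G)) - 38445)*(-10102 + O(114, 190)) = (0 - 38445)*(-10102 + (-95 - 1*190*114)) = -38445*(-10102 + (-95 - 21660)) = -38445*(-10102 - 21755) = -38445*(-31857) = 1224742365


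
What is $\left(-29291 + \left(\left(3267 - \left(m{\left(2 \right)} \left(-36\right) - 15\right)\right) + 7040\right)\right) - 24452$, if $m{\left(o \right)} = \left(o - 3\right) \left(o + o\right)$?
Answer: $-43565$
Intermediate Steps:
$m{\left(o \right)} = 2 o \left(-3 + o\right)$ ($m{\left(o \right)} = \left(-3 + o\right) 2 o = 2 o \left(-3 + o\right)$)
$\left(-29291 + \left(\left(3267 - \left(m{\left(2 \right)} \left(-36\right) - 15\right)\right) + 7040\right)\right) - 24452 = \left(-29291 + \left(\left(3267 - \left(2 \cdot 2 \left(-3 + 2\right) \left(-36\right) - 15\right)\right) + 7040\right)\right) - 24452 = \left(-29291 + \left(\left(3267 - \left(2 \cdot 2 \left(-1\right) \left(-36\right) - 15\right)\right) + 7040\right)\right) - 24452 = \left(-29291 + \left(\left(3267 - \left(\left(-4\right) \left(-36\right) - 15\right)\right) + 7040\right)\right) - 24452 = \left(-29291 + \left(\left(3267 - \left(144 - 15\right)\right) + 7040\right)\right) - 24452 = \left(-29291 + \left(\left(3267 - 129\right) + 7040\right)\right) - 24452 = \left(-29291 + \left(3138 + 7040\right)\right) - 24452 = \left(-29291 + 10178\right) - 24452 = -19113 - 24452 = -43565$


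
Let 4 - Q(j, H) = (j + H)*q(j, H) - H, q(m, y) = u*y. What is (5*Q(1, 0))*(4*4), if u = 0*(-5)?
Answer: 320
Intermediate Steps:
u = 0
q(m, y) = 0 (q(m, y) = 0*y = 0)
Q(j, H) = 4 + H (Q(j, H) = 4 - ((j + H)*0 - H) = 4 - ((H + j)*0 - H) = 4 - (0 - H) = 4 - (-1)*H = 4 + H)
(5*Q(1, 0))*(4*4) = (5*(4 + 0))*(4*4) = (5*4)*16 = 20*16 = 320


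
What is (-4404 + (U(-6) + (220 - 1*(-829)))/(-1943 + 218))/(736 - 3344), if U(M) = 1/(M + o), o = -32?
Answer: 96240687/56984800 ≈ 1.6889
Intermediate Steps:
U(M) = 1/(-32 + M) (U(M) = 1/(M - 32) = 1/(-32 + M))
(-4404 + (U(-6) + (220 - 1*(-829)))/(-1943 + 218))/(736 - 3344) = (-4404 + (1/(-32 - 6) + (220 - 1*(-829)))/(-1943 + 218))/(736 - 3344) = (-4404 + (1/(-38) + (220 + 829))/(-1725))/(-2608) = (-4404 + (-1/38 + 1049)*(-1/1725))*(-1/2608) = (-4404 + (39861/38)*(-1/1725))*(-1/2608) = (-4404 - 13287/21850)*(-1/2608) = -96240687/21850*(-1/2608) = 96240687/56984800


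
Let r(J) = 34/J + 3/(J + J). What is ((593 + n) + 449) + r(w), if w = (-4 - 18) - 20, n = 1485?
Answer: 212197/84 ≈ 2526.2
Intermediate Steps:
w = -42 (w = -22 - 20 = -42)
r(J) = 71/(2*J) (r(J) = 34/J + 3/((2*J)) = 34/J + 3*(1/(2*J)) = 34/J + 3/(2*J) = 71/(2*J))
((593 + n) + 449) + r(w) = ((593 + 1485) + 449) + (71/2)/(-42) = (2078 + 449) + (71/2)*(-1/42) = 2527 - 71/84 = 212197/84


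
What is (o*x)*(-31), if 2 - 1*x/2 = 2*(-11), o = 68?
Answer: -101184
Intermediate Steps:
x = 48 (x = 4 - 4*(-11) = 4 - 2*(-22) = 4 + 44 = 48)
(o*x)*(-31) = (68*48)*(-31) = 3264*(-31) = -101184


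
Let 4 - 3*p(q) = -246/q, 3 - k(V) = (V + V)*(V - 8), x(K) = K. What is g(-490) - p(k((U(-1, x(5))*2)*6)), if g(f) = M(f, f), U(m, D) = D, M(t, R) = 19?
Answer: 110269/6237 ≈ 17.680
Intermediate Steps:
k(V) = 3 - 2*V*(-8 + V) (k(V) = 3 - (V + V)*(V - 8) = 3 - 2*V*(-8 + V))
g(f) = 19
p(q) = 4/3 + 82/q (p(q) = 4/3 - (-82)/q = 4/3 + 82/q)
g(-490) - p(k((U(-1, x(5))*2)*6)) = 19 - (4/3 + 82/(3 - 2*((5*2)*6)**2 + 16*((5*2)*6))) = 19 - (4/3 + 82/(3 - 2*(10*6)**2 + 16*(10*6))) = 19 - (4/3 + 82/(3 - 2*60**2 + 16*60)) = 19 - (4/3 + 82/(3 - 2*3600 + 960)) = 19 - (4/3 + 82/(3 - 7200 + 960)) = 19 - (4/3 + 82/(-6237)) = 19 - (4/3 + 82*(-1/6237)) = 19 - (4/3 - 82/6237) = 19 - 1*8234/6237 = 19 - 8234/6237 = 110269/6237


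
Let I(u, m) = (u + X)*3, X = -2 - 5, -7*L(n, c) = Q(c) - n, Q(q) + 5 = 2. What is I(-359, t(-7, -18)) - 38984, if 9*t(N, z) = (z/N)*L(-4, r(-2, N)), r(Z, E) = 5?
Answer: -40082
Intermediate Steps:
Q(q) = -3 (Q(q) = -5 + 2 = -3)
L(n, c) = 3/7 + n/7 (L(n, c) = -(-3 - n)/7 = 3/7 + n/7)
X = -7
t(N, z) = -z/(63*N) (t(N, z) = ((z/N)*(3/7 + (1/7)*(-4)))/9 = ((z/N)*(3/7 - 4/7))/9 = ((z/N)*(-1/7))/9 = (-z/(7*N))/9 = -z/(63*N))
I(u, m) = -21 + 3*u (I(u, m) = (u - 7)*3 = (-7 + u)*3 = -21 + 3*u)
I(-359, t(-7, -18)) - 38984 = (-21 + 3*(-359)) - 38984 = (-21 - 1077) - 38984 = -1098 - 38984 = -40082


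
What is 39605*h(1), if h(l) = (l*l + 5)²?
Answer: 1425780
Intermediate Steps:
h(l) = (5 + l²)² (h(l) = (l² + 5)² = (5 + l²)²)
39605*h(1) = 39605*(5 + 1²)² = 39605*(5 + 1)² = 39605*6² = 39605*36 = 1425780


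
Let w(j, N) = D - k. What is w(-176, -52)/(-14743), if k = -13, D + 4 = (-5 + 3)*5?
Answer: 1/14743 ≈ 6.7829e-5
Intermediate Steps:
D = -14 (D = -4 + (-5 + 3)*5 = -4 - 2*5 = -4 - 10 = -14)
w(j, N) = -1 (w(j, N) = -14 - 1*(-13) = -14 + 13 = -1)
w(-176, -52)/(-14743) = -1/(-14743) = -1*(-1/14743) = 1/14743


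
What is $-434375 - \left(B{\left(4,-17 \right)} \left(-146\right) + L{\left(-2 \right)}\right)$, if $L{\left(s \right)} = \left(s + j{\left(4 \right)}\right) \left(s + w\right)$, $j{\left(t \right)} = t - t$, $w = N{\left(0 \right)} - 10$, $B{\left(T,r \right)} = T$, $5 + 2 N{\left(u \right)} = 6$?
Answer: $-433814$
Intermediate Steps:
$N{\left(u \right)} = \frac{1}{2}$ ($N{\left(u \right)} = - \frac{5}{2} + \frac{1}{2} \cdot 6 = - \frac{5}{2} + 3 = \frac{1}{2}$)
$w = - \frac{19}{2}$ ($w = \frac{1}{2} - 10 = - \frac{19}{2} \approx -9.5$)
$j{\left(t \right)} = 0$
$L{\left(s \right)} = s \left(- \frac{19}{2} + s\right)$ ($L{\left(s \right)} = \left(s + 0\right) \left(s - \frac{19}{2}\right) = s \left(- \frac{19}{2} + s\right)$)
$-434375 - \left(B{\left(4,-17 \right)} \left(-146\right) + L{\left(-2 \right)}\right) = -434375 - \left(4 \left(-146\right) + \frac{1}{2} \left(-2\right) \left(-19 + 2 \left(-2\right)\right)\right) = -434375 - \left(-584 + \frac{1}{2} \left(-2\right) \left(-19 - 4\right)\right) = -434375 - \left(-584 + \frac{1}{2} \left(-2\right) \left(-23\right)\right) = -434375 - \left(-584 + 23\right) = -434375 - -561 = -434375 + 561 = -433814$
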